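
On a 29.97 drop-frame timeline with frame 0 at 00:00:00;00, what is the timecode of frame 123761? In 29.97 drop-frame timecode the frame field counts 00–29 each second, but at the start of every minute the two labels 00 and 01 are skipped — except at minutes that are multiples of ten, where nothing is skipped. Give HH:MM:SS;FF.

Ten DF minutes hold 17982 frames, so frame 123761 lies in block 6 (frames 107892–125873) with 15869 frames into that block.
The block's first minute is 1800 frames and the rest 1798 each; 15869 frames reaches minute 8, so 6 × 18 + 8 × 2 = 124 labels have been skipped so far.
Adding those back, label number 123761 + 124 = 123885 at 30 labels/s is 4129 s + 15 f = 1 h 8 min 49 s frame 15, i.e. 01:08:49;15.

01:08:49;15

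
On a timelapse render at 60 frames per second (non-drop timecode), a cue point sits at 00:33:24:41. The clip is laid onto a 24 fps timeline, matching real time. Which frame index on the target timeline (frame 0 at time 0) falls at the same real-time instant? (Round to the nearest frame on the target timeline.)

Source frame index: (0×3600 + 33×60 + 24) × 60 + 41 = 120281.
Real time: 120281 / (60) = 120281/60 s.
Target frame: (120281/60) × (24) = 240562/5 ≈ 48112.400 → 48112.

frame 48112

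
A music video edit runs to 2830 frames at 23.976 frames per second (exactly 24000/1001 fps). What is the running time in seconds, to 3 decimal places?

Running time = 2830 × 1001/24000 = 283283/2400 s ≈ 118.035 s.

118.035 seconds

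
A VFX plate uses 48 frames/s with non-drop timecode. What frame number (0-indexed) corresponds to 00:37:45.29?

Total seconds to the label: (0 × 3600 + 37 × 60 + 45) = 2265.
Frame index = 2265 × 48 + 29 = 108749.

108749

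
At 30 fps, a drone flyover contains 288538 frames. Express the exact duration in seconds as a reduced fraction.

144269/15 seconds

Running time = 288538 ÷ (30) = 288538 × 1/30 = 144269/15 s.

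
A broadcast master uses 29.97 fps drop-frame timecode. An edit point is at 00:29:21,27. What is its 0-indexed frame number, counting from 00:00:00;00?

52803

Complete 10-minute blocks: 2, each 17982 frames → 35964.
Remaining 9 whole minutes in the current block: 1800 + 8 × 1798 = 16184 frames.
Within the current minute: 21 × 30 + 27 − 2 = 655 (labels ;00/;01 skipped at this minute). Total = 35964 + 16184 + 655 = 52803.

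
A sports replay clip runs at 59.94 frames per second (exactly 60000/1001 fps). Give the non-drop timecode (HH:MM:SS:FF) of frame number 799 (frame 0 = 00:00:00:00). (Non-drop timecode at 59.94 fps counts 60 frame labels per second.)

00:00:13:19

799 ÷ 60 = 13 full seconds, remainder 19 frames.
13 s = 0 h 0 min 13 s.
Timecode: 00:00:13:19.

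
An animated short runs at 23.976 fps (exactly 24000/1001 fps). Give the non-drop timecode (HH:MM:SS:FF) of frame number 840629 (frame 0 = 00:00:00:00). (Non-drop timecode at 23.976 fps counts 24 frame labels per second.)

840629 ÷ 24 = 35026 full seconds, remainder 5 frames.
35026 s = 9 h 43 min 46 s.
Timecode: 09:43:46:05.

09:43:46:05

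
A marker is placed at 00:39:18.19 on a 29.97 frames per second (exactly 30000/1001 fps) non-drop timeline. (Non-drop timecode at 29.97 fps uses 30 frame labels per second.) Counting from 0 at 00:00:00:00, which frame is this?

Total seconds to the label: (0 × 3600 + 39 × 60 + 18) = 2358.
Frame index = 2358 × 30 + 19 = 70759.

70759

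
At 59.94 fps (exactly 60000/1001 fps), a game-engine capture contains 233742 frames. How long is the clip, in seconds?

Running time = 233742 / (60000/1001) = 3899.5957 s.

3899.5957 seconds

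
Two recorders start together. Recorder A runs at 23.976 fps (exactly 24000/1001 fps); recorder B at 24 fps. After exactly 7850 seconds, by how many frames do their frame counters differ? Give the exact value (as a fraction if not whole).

188400/1001 frames

A emits 24000/1001 × 7850 = 188400000/1001 frames; B emits 24 × 7850 = 188400.
Difference = 188400/1001 frames (≈ 188.2118); B is ahead of A.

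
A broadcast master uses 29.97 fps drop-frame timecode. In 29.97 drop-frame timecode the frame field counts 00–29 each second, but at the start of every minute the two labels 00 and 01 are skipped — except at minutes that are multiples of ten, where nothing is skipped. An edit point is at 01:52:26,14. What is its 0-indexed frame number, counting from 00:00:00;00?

202192

As if non-drop at 30 labels/s: (1 × 3600 + 52 × 60 + 26) × 30 + 14 = 202394.
Minute boundaries passed: 112; those not divisible by 10: 112 − 11 = 101; dropped labels = 2 × 101 = 202.
Actual frame index = 202394 − 202 = 202192.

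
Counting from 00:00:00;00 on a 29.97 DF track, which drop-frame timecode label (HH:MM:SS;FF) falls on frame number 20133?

Ten DF minutes hold 17982 frames, so frame 20133 lies in block 1 (frames 17982–35963) with 2151 frames into that block.
The block's first minute is 1800 frames and the rest 1798 each; 2151 frames reaches minute 1, so 1 × 18 + 1 × 2 = 20 labels have been skipped so far.
Adding those back, label number 20133 + 20 = 20153 at 30 labels/s is 671 s + 23 f = 0 h 11 min 11 s frame 23, i.e. 00:11:11;23.

00:11:11;23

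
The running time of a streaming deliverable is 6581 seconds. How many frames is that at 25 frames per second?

Frames = 6581 × 25 = 164525.

164525 frames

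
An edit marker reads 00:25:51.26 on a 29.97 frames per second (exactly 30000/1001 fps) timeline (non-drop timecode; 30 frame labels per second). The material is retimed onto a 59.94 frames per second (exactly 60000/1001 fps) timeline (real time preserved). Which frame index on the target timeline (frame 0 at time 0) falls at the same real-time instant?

Source frame index: (0×3600 + 25×60 + 51) × 30 + 26 = 46556.
Real time: 46556 / (30000/1001) = 11650639/7500 s.
Target frame: (11650639/7500) × (60000/1001) = 93112.

frame 93112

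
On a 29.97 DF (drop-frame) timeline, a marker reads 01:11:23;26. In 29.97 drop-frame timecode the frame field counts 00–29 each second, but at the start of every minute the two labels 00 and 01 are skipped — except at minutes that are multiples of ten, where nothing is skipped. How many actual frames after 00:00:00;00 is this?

As if non-drop at 30 labels/s: (1 × 3600 + 11 × 60 + 23) × 30 + 26 = 128516.
Minute boundaries passed: 71; those not divisible by 10: 71 − 7 = 64; dropped labels = 2 × 64 = 128.
Actual frame index = 128516 − 128 = 128388.

128388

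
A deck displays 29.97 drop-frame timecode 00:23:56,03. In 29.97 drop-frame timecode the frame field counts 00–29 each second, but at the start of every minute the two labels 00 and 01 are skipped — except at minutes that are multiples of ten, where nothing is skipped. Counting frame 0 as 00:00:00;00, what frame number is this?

Complete 10-minute blocks: 2, each 17982 frames → 35964.
Remaining 3 whole minutes in the current block: 1800 + 2 × 1798 = 5396 frames.
Within the current minute: 56 × 30 + 3 − 2 = 1681 (labels ;00/;01 skipped at this minute). Total = 35964 + 5396 + 1681 = 43041.

43041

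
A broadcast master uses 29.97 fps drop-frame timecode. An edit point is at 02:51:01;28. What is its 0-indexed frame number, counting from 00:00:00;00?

307550

Complete 10-minute blocks: 17, each 17982 frames → 305694.
Remaining 1 whole minute in the current block: 1800 + 0 × 1798 = 1800 frames.
Within the current minute: 1 × 30 + 28 − 2 = 56 (labels ;00/;01 skipped at this minute). Total = 305694 + 1800 + 56 = 307550.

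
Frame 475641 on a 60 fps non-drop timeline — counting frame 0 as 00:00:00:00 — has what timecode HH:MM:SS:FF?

02:12:07:21

475641 ÷ 60 = 7927 full seconds, remainder 21 frames.
7927 s = 2 h 12 min 7 s.
Timecode: 02:12:07:21.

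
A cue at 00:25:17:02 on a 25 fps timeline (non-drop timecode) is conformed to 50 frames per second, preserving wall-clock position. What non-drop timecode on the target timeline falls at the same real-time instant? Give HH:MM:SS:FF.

Source frame index: (0×3600 + 25×60 + 17) × 25 + 2 = 37927.
Real time: 37927 / (25) = 37927/25 s.
Target frame: (37927/25) × (50) = 75854.
At 50 labels/s: frame 75854 → 00:25:17:04.

00:25:17:04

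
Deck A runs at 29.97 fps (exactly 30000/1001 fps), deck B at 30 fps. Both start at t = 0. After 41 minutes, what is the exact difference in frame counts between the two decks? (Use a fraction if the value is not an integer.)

73800/1001 frames

41 min = 2460 s.
A emits 30000/1001 × 2460 = 73800000/1001 frames; B emits 30 × 2460 = 73800.
Difference = 73800/1001 frames (≈ 73.7263); B is ahead of A.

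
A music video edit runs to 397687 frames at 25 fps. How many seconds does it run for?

Running time = 397687 / (25) = 15907.48 s.

15907.48 seconds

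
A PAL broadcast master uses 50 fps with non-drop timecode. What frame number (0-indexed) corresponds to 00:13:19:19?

frame 39969

Total seconds to the label: (0 × 3600 + 13 × 60 + 19) = 799.
Frame index = 799 × 50 + 19 = 39969.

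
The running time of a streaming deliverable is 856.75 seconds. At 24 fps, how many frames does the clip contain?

20562 frames

Frames = 856.75 × 24 = 20562.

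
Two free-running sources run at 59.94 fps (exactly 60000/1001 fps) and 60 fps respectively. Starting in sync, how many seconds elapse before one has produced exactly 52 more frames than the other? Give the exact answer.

The gap grows by |60 − 60000/1001| = 60/1001 frames per second.
Time for a 52-frame gap: 52 ÷ (60/1001) = 13013/15 s.

13013/15 seconds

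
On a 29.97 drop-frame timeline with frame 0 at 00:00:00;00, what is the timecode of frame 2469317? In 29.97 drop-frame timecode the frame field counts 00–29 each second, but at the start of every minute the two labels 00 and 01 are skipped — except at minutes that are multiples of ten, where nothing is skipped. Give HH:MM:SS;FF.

Each 10-minute DF block holds 10 × 60 × 30 − 9 × 2 = 17982 frames. 2469317 ÷ 17982 → 137 full blocks, remainder 5783.
Within the partial block the first minute is 1800 frames and each further minute 1798, so 3 further minute boundaries passed. Total skipped labels = 18 × 137 + 2 × 3 = 2472.
Non-drop label index = 2469317 + 2472 = 2471789; at 30 labels/s that is 22:53:12:29, i.e. DF 22:53:12;29.

22:53:12;29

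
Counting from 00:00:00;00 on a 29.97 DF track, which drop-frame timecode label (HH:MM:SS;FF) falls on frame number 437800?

04:03:27;28

Ten DF minutes hold 17982 frames, so frame 437800 lies in block 24 (frames 431568–449549) with 6232 frames into that block.
The block's first minute is 1800 frames and the rest 1798 each; 6232 frames reaches minute 3, so 24 × 18 + 3 × 2 = 438 labels have been skipped so far.
Adding those back, label number 437800 + 438 = 438238 at 30 labels/s is 14607 s + 28 f = 4 h 3 min 27 s frame 28, i.e. 04:03:27;28.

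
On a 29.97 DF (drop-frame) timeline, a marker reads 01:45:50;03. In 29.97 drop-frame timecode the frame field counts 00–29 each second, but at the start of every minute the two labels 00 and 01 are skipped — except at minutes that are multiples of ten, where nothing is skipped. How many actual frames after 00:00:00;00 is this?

Complete 10-minute blocks: 10, each 17982 frames → 179820.
Remaining 5 whole minutes in the current block: 1800 + 4 × 1798 = 8992 frames.
Within the current minute: 50 × 30 + 3 − 2 = 1501 (labels ;00/;01 skipped at this minute). Total = 179820 + 8992 + 1501 = 190313.

190313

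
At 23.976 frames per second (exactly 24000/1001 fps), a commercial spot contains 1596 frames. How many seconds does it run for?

Running time = 1596 / (24000/1001) = 66.5665 s.

66.5665 seconds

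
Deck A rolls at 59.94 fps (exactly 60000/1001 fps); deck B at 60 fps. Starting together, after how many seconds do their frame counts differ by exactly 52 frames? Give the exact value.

The gap grows by |60 − 60000/1001| = 60/1001 frames per second.
Time for a 52-frame gap: 52 ÷ (60/1001) = 13013/15 s.

13013/15 seconds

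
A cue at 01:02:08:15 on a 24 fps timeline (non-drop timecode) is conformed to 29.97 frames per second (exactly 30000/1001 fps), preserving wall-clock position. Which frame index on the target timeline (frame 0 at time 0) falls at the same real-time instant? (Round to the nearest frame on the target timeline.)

frame 111747

Source frame index: (1×3600 + 2×60 + 8) × 24 + 15 = 89487.
Real time: 89487 / (24) = 29829/8 s.
Target frame: (29829/8) × (30000/1001) = 111858750/1001 ≈ 111747.003 → 111747.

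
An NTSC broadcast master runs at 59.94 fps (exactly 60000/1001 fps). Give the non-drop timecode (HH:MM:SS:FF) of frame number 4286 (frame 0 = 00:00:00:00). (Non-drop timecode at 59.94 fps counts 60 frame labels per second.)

4286 ÷ 60 = 71 full seconds, remainder 26 frames.
71 s = 0 h 1 min 11 s.
Timecode: 00:01:11:26.

00:01:11:26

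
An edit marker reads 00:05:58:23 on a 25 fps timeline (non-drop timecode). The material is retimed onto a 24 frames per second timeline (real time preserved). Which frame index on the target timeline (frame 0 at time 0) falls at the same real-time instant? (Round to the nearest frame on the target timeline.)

Source frame index: (0×3600 + 5×60 + 58) × 25 + 23 = 8973.
Real time: 8973 / (25) = 8973/25 s.
Target frame: (8973/25) × (24) = 215352/25 ≈ 8614.080 → 8614.

frame 8614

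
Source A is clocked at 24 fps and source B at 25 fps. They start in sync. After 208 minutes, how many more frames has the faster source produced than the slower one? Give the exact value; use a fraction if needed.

208 min = 12480 s.
A emits 24 × 12480 = 299520 frames; B emits 25 × 12480 = 312000.
Difference = 12480 frames; B is ahead of A.

12480 frames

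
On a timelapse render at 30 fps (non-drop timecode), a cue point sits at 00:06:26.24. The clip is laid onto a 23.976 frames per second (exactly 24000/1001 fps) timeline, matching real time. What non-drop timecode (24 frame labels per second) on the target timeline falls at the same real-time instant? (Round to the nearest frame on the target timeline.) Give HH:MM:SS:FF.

00:06:26:10

Source frame index: (0×3600 + 6×60 + 26) × 30 + 24 = 11604.
Real time: 11604 / (30) = 1934/5 s.
Target frame: (1934/5) × (24000/1001) = 9283200/1001 ≈ 9273.926 → 9274.
At 24 labels/s: frame 9274 → 00:06:26:10.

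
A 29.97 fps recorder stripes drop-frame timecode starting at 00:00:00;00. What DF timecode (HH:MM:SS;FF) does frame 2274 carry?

00:01:15;26

Each 10-minute DF block holds 10 × 60 × 30 − 9 × 2 = 17982 frames. 2274 ÷ 17982 → 0 full blocks, remainder 2274.
Within the partial block the first minute is 1800 frames and each further minute 1798, so 1 further minute boundary passed. Total skipped labels = 18 × 0 + 2 × 1 = 2.
Non-drop label index = 2274 + 2 = 2276; at 30 labels/s that is 00:01:15:26, i.e. DF 00:01:15;26.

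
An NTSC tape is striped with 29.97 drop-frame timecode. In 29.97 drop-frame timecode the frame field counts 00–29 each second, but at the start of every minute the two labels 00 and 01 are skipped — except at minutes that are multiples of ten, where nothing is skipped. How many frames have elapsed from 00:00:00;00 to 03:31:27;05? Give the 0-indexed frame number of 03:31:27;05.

Complete 10-minute blocks: 21, each 17982 frames → 377622.
Remaining 1 whole minute in the current block: 1800 + 0 × 1798 = 1800 frames.
Within the current minute: 27 × 30 + 5 − 2 = 813 (labels ;00/;01 skipped at this minute). Total = 377622 + 1800 + 813 = 380235.

380235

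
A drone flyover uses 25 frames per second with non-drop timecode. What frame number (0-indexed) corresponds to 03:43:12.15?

Total seconds to the label: (3 × 3600 + 43 × 60 + 12) = 13392.
Frame index = 13392 × 25 + 15 = 334815.

frame 334815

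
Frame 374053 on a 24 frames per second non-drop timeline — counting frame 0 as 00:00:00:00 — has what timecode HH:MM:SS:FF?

04:19:45:13

374053 ÷ 24 = 15585 full seconds, remainder 13 frames.
15585 s = 4 h 19 min 45 s.
Timecode: 04:19:45:13.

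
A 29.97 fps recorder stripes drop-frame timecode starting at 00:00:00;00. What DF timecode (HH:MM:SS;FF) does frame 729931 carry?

06:45:55;11

Each 10-minute DF block holds 10 × 60 × 30 − 9 × 2 = 17982 frames. 729931 ÷ 17982 → 40 full blocks, remainder 10651.
Within the partial block the first minute is 1800 frames and each further minute 1798, so 5 further minute boundaries passed. Total skipped labels = 18 × 40 + 2 × 5 = 730.
Non-drop label index = 729931 + 730 = 730661; at 30 labels/s that is 06:45:55:11, i.e. DF 06:45:55;11.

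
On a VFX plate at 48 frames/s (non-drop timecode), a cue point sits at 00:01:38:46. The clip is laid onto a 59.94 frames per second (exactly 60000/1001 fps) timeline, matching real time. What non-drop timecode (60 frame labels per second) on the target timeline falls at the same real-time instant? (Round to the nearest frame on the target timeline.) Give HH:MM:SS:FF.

Source frame index: (0×3600 + 1×60 + 38) × 48 + 46 = 4750.
Real time: 4750 / (48) = 2375/24 s.
Target frame: (2375/24) × (60000/1001) = 5937500/1001 ≈ 5931.568 → 5932.
At 60 labels/s: frame 5932 → 00:01:38:52.

00:01:38:52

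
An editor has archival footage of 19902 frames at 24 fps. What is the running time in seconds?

Running time = 19902 / (24) = 829.25 s.

829.25 seconds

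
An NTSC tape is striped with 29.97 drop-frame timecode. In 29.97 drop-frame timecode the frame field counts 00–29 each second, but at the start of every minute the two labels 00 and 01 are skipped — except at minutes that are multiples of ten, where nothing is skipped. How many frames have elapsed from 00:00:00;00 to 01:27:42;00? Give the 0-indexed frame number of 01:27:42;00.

157702

As if non-drop at 30 labels/s: (1 × 3600 + 27 × 60 + 42) × 30 + 0 = 157860.
Minute boundaries passed: 87; those not divisible by 10: 87 − 8 = 79; dropped labels = 2 × 79 = 158.
Actual frame index = 157860 − 158 = 157702.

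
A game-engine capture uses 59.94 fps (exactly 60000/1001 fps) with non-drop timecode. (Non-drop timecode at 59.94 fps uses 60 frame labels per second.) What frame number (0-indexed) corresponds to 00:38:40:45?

139245

Total seconds to the label: (0 × 3600 + 38 × 60 + 40) = 2320.
Frame index = 2320 × 60 + 45 = 139245.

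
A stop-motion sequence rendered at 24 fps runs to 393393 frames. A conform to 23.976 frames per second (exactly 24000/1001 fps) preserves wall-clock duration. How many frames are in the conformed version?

Target frames = source frames × (target rate / source rate) = 393393 × (24000/1001)/(24) = 393393 × 1000/1001 = 393000.

393000 frames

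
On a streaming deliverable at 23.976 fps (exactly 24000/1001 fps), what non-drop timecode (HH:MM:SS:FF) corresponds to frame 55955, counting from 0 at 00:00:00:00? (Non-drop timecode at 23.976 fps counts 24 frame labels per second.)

00:38:51:11

55955 ÷ 24 = 2331 full seconds, remainder 11 frames.
2331 s = 0 h 38 min 51 s.
Timecode: 00:38:51:11.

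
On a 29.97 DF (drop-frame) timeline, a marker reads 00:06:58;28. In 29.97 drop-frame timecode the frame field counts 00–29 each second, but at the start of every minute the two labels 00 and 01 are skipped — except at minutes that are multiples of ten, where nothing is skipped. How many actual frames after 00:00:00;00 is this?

As if non-drop at 30 labels/s: (0 × 3600 + 6 × 60 + 58) × 30 + 28 = 12568.
Minute boundaries passed: 6; those not divisible by 10: 6 − 0 = 6; dropped labels = 2 × 6 = 12.
Actual frame index = 12568 − 12 = 12556.

12556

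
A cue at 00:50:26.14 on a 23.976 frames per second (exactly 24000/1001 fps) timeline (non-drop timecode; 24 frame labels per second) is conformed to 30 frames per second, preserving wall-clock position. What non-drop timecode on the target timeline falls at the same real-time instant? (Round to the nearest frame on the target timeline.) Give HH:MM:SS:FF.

Source frame index: (0×3600 + 50×60 + 26) × 24 + 14 = 72638.
Real time: 72638 / (24000/1001) = 36355319/12000 s.
Target frame: (36355319/12000) × (30) = 36355319/400 ≈ 90888.298 → 90888.
At 30 labels/s: frame 90888 → 00:50:29:18.

00:50:29:18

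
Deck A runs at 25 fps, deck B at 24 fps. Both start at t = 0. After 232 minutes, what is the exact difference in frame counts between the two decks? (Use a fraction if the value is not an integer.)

232 min = 13920 s.
A emits 25 × 13920 = 348000 frames; B emits 24 × 13920 = 334080.
Difference = 13920 frames; B is behind A.

13920 frames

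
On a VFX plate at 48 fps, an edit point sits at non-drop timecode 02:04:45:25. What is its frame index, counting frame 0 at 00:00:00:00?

frame 359305

Total seconds to the label: (2 × 3600 + 4 × 60 + 45) = 7485.
Frame index = 7485 × 48 + 25 = 359305.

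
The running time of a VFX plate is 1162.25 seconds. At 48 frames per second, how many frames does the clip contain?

Frames = 1162.25 × 48 = 55788.

55788 frames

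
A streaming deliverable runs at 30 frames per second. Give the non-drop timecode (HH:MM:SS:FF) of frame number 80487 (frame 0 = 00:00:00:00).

00:44:42:27

80487 ÷ 30 = 2682 full seconds, remainder 27 frames.
2682 s = 0 h 44 min 42 s.
Timecode: 00:44:42:27.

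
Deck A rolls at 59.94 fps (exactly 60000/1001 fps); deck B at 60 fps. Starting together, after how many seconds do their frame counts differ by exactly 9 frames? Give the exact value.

The gap grows by |60 − 60000/1001| = 60/1001 frames per second.
Time for a 9-frame gap: 9 ÷ (60/1001) = 150.15 s.

150.15 seconds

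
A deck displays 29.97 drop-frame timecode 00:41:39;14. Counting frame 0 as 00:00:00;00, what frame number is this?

As if non-drop at 30 labels/s: (0 × 3600 + 41 × 60 + 39) × 30 + 14 = 74984.
Minute boundaries passed: 41; those not divisible by 10: 41 − 4 = 37; dropped labels = 2 × 37 = 74.
Actual frame index = 74984 − 74 = 74910.

74910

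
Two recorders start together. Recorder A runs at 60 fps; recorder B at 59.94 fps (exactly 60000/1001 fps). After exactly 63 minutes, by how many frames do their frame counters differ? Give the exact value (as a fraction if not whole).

32400/143 frames

63 min = 3780 s.
A emits 60 × 3780 = 226800 frames; B emits 60000/1001 × 3780 = 32400000/143.
Difference = 32400/143 frames (≈ 226.5734); B is behind A.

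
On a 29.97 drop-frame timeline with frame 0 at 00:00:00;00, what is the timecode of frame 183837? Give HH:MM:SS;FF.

01:42:14;01

Each 10-minute DF block holds 10 × 60 × 30 − 9 × 2 = 17982 frames. 183837 ÷ 17982 → 10 full blocks, remainder 4017.
Within the partial block the first minute is 1800 frames and each further minute 1798, so 2 further minute boundaries passed. Total skipped labels = 18 × 10 + 2 × 2 = 184.
Non-drop label index = 183837 + 184 = 184021; at 30 labels/s that is 01:42:14:01, i.e. DF 01:42:14;01.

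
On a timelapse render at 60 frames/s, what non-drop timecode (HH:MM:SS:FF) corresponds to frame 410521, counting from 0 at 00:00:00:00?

01:54:02:01

410521 ÷ 60 = 6842 full seconds, remainder 1 frame.
6842 s = 1 h 54 min 2 s.
Timecode: 01:54:02:01.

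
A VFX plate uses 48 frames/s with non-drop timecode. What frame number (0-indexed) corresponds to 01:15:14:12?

Total seconds to the label: (1 × 3600 + 15 × 60 + 14) = 4514.
Frame index = 4514 × 48 + 12 = 216684.

216684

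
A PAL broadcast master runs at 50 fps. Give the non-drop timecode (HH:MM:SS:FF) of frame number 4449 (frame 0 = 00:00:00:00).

4449 ÷ 50 = 88 full seconds, remainder 49 frames.
88 s = 0 h 1 min 28 s.
Timecode: 00:01:28:49.

00:01:28:49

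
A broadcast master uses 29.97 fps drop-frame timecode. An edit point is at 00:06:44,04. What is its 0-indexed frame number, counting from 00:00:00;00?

12112

As if non-drop at 30 labels/s: (0 × 3600 + 6 × 60 + 44) × 30 + 4 = 12124.
Minute boundaries passed: 6; those not divisible by 10: 6 − 0 = 6; dropped labels = 2 × 6 = 12.
Actual frame index = 12124 − 12 = 12112.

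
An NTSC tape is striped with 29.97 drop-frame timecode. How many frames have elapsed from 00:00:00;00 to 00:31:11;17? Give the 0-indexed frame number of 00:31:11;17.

As if non-drop at 30 labels/s: (0 × 3600 + 31 × 60 + 11) × 30 + 17 = 56147.
Minute boundaries passed: 31; those not divisible by 10: 31 − 3 = 28; dropped labels = 2 × 28 = 56.
Actual frame index = 56147 − 56 = 56091.

56091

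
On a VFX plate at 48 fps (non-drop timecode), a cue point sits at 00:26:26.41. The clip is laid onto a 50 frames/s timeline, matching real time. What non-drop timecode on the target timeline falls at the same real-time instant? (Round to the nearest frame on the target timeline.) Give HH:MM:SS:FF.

00:26:26:43

Source frame index: (0×3600 + 26×60 + 26) × 48 + 41 = 76169.
Real time: 76169 / (48) = 76169/48 s.
Target frame: (76169/48) × (50) = 1904225/24 ≈ 79342.708 → 79343.
At 50 labels/s: frame 79343 → 00:26:26:43.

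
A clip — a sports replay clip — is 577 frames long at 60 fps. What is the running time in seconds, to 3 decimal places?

Running time = 577 × 1/60 = 577/60 s ≈ 9.617 s.

9.617 seconds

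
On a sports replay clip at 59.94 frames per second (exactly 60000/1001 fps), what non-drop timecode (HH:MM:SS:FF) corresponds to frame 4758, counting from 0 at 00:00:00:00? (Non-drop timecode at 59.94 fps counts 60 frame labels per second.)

4758 ÷ 60 = 79 full seconds, remainder 18 frames.
79 s = 0 h 1 min 19 s.
Timecode: 00:01:19:18.

00:01:19:18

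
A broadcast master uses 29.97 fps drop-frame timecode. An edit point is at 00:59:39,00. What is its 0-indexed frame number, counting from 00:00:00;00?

107262

Complete 10-minute blocks: 5, each 17982 frames → 89910.
Remaining 9 whole minutes in the current block: 1800 + 8 × 1798 = 16184 frames.
Within the current minute: 39 × 30 + 0 − 2 = 1168 (labels ;00/;01 skipped at this minute). Total = 89910 + 16184 + 1168 = 107262.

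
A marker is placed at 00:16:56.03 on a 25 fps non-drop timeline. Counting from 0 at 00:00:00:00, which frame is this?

25403

Total seconds to the label: (0 × 3600 + 16 × 60 + 56) = 1016.
Frame index = 1016 × 25 + 3 = 25403.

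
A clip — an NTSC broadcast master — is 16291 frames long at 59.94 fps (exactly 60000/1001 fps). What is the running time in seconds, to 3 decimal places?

271.788 seconds

Running time = 16291 × 1001/60000 = 16307291/60000 s ≈ 271.788 s.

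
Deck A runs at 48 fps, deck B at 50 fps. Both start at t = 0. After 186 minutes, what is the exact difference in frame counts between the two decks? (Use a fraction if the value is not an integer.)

186 min = 11160 s.
A emits 48 × 11160 = 535680 frames; B emits 50 × 11160 = 558000.
Difference = 22320 frames; B is ahead of A.

22320 frames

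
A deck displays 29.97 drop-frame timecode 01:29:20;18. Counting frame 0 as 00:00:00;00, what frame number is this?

160656

Complete 10-minute blocks: 8, each 17982 frames → 143856.
Remaining 9 whole minutes in the current block: 1800 + 8 × 1798 = 16184 frames.
Within the current minute: 20 × 30 + 18 − 2 = 616 (labels ;00/;01 skipped at this minute). Total = 143856 + 16184 + 616 = 160656.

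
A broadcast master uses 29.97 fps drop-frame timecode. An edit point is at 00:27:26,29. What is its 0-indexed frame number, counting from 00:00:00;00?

As if non-drop at 30 labels/s: (0 × 3600 + 27 × 60 + 26) × 30 + 29 = 49409.
Minute boundaries passed: 27; those not divisible by 10: 27 − 2 = 25; dropped labels = 2 × 25 = 50.
Actual frame index = 49409 − 50 = 49359.

49359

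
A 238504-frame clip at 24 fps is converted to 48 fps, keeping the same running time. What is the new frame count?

Target frames = source frames × (target rate / source rate) = 238504 × (48)/(24) = 238504 × 2 = 477008.

477008 frames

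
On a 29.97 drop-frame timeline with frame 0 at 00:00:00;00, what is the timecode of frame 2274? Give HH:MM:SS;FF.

Each 10-minute DF block holds 10 × 60 × 30 − 9 × 2 = 17982 frames. 2274 ÷ 17982 → 0 full blocks, remainder 2274.
Within the partial block the first minute is 1800 frames and each further minute 1798, so 1 further minute boundary passed. Total skipped labels = 18 × 0 + 2 × 1 = 2.
Non-drop label index = 2274 + 2 = 2276; at 30 labels/s that is 00:01:15:26, i.e. DF 00:01:15;26.

00:01:15;26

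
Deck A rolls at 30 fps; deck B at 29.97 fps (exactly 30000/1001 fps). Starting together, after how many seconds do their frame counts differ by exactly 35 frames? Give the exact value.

7007/6 seconds

The gap grows by |30000/1001 − 30| = 30/1001 frames per second.
Time for a 35-frame gap: 35 ÷ (30/1001) = 7007/6 s.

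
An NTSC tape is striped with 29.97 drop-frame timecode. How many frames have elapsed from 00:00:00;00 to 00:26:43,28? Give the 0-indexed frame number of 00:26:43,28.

As if non-drop at 30 labels/s: (0 × 3600 + 26 × 60 + 43) × 30 + 28 = 48118.
Minute boundaries passed: 26; those not divisible by 10: 26 − 2 = 24; dropped labels = 2 × 24 = 48.
Actual frame index = 48118 − 48 = 48070.

48070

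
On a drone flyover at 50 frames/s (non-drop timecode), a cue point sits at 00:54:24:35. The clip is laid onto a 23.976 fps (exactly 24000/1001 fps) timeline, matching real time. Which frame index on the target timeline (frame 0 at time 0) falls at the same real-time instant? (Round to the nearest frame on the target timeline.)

Source frame index: (0×3600 + 54×60 + 24) × 50 + 35 = 163235.
Real time: 163235 / (50) = 32647/10 s.
Target frame: (32647/10) × (24000/1001) = 78352800/1001 ≈ 78274.525 → 78275.

frame 78275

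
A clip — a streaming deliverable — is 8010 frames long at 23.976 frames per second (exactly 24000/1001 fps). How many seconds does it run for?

334.08375 seconds

Running time = 8010 / (24000/1001) = 334.08375 s.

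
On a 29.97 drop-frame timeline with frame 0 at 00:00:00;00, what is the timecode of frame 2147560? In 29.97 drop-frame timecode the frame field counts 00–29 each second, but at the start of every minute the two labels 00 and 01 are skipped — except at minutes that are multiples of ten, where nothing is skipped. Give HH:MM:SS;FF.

19:54:17;00

Each 10-minute DF block holds 10 × 60 × 30 − 9 × 2 = 17982 frames. 2147560 ÷ 17982 → 119 full blocks, remainder 7702.
Within the partial block the first minute is 1800 frames and each further minute 1798, so 4 further minute boundaries passed. Total skipped labels = 18 × 119 + 2 × 4 = 2150.
Non-drop label index = 2147560 + 2150 = 2149710; at 30 labels/s that is 19:54:17:00, i.e. DF 19:54:17;00.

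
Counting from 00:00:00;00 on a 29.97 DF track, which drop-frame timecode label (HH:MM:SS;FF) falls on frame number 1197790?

11:06:06;10

Ten DF minutes hold 17982 frames, so frame 1197790 lies in block 66 (frames 1186812–1204793) with 10978 frames into that block.
The block's first minute is 1800 frames and the rest 1798 each; 10978 frames reaches minute 6, so 66 × 18 + 6 × 2 = 1200 labels have been skipped so far.
Adding those back, label number 1197790 + 1200 = 1198990 at 30 labels/s is 39966 s + 10 f = 11 h 6 min 6 s frame 10, i.e. 11:06:06;10.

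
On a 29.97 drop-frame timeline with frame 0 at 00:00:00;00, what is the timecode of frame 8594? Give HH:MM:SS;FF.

Ten DF minutes hold 17982 frames, so frame 8594 lies in block 0 (frames 0–17981) with 8594 frames into that block.
The block's first minute is 1800 frames and the rest 1798 each; 8594 frames reaches minute 4, so 0 × 18 + 4 × 2 = 8 labels have been skipped so far.
Adding those back, label number 8594 + 8 = 8602 at 30 labels/s is 286 s + 22 f = 0 h 4 min 46 s frame 22, i.e. 00:04:46;22.

00:04:46;22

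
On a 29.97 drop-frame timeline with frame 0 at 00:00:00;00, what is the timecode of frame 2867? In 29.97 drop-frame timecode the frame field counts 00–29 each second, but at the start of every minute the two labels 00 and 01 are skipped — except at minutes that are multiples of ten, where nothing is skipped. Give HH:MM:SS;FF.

Ten DF minutes hold 17982 frames, so frame 2867 lies in block 0 (frames 0–17981) with 2867 frames into that block.
The block's first minute is 1800 frames and the rest 1798 each; 2867 frames reaches minute 1, so 0 × 18 + 1 × 2 = 2 labels have been skipped so far.
Adding those back, label number 2867 + 2 = 2869 at 30 labels/s is 95 s + 19 f = 0 h 1 min 35 s frame 19, i.e. 00:01:35;19.

00:01:35;19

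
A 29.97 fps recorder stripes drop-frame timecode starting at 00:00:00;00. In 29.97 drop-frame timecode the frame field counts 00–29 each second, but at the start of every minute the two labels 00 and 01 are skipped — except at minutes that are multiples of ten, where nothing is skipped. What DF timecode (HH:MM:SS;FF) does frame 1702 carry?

Each 10-minute DF block holds 10 × 60 × 30 − 9 × 2 = 17982 frames. 1702 ÷ 17982 → 0 full blocks, remainder 1702.
Within the partial block the first minute is 1800 frames and each further minute 1798, so 0 further minute boundaries passed. Total skipped labels = 18 × 0 + 2 × 0 = 0.
Non-drop label index = 1702 + 0 = 1702; at 30 labels/s that is 00:00:56:22, i.e. DF 00:00:56;22.

00:00:56;22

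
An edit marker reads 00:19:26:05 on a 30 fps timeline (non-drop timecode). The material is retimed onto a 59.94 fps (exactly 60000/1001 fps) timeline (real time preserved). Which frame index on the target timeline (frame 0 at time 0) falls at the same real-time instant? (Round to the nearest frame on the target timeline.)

frame 69900

Source frame index: (0×3600 + 19×60 + 26) × 30 + 5 = 34985.
Real time: 34985 / (30) = 6997/6 s.
Target frame: (6997/6) × (60000/1001) = 69970000/1001 ≈ 69900.100 → 69900.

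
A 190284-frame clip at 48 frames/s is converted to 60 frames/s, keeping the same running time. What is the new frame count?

Target frames = source frames × (target rate / source rate) = 190284 × (60)/(48) = 190284 × 5/4 = 237855.

237855 frames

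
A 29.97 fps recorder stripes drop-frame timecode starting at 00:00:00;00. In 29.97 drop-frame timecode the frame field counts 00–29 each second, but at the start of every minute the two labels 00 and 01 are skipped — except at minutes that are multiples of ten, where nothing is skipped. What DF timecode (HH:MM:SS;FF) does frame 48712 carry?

00:27:05;12

Ten DF minutes hold 17982 frames, so frame 48712 lies in block 2 (frames 35964–53945) with 12748 frames into that block.
The block's first minute is 1800 frames and the rest 1798 each; 12748 frames reaches minute 7, so 2 × 18 + 7 × 2 = 50 labels have been skipped so far.
Adding those back, label number 48712 + 50 = 48762 at 30 labels/s is 1625 s + 12 f = 0 h 27 min 5 s frame 12, i.e. 00:27:05;12.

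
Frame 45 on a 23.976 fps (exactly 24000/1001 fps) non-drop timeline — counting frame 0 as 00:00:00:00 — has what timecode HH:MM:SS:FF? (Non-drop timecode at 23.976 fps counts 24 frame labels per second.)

45 ÷ 24 = 1 full seconds, remainder 21 frames.
1 s = 0 h 0 min 1 s.
Timecode: 00:00:01:21.

00:00:01:21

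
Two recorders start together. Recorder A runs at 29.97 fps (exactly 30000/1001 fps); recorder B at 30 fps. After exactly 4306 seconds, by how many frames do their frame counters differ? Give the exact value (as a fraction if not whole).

129180/1001 frames

A emits 30000/1001 × 4306 = 129180000/1001 frames; B emits 30 × 4306 = 129180.
Difference = 129180/1001 frames (≈ 129.0509); B is ahead of A.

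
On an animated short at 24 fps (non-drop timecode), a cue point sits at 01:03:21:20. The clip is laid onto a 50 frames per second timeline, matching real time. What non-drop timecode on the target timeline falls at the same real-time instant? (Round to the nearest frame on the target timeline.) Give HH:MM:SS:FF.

01:03:21:42

Source frame index: (1×3600 + 3×60 + 21) × 24 + 20 = 91244.
Real time: 91244 / (24) = 22811/6 s.
Target frame: (22811/6) × (50) = 570275/3 ≈ 190091.667 → 190092.
At 50 labels/s: frame 190092 → 01:03:21:42.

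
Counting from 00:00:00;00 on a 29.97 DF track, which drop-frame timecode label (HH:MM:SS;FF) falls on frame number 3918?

00:02:10;22

Each 10-minute DF block holds 10 × 60 × 30 − 9 × 2 = 17982 frames. 3918 ÷ 17982 → 0 full blocks, remainder 3918.
Within the partial block the first minute is 1800 frames and each further minute 1798, so 2 further minute boundaries passed. Total skipped labels = 18 × 0 + 2 × 2 = 4.
Non-drop label index = 3918 + 4 = 3922; at 30 labels/s that is 00:02:10:22, i.e. DF 00:02:10;22.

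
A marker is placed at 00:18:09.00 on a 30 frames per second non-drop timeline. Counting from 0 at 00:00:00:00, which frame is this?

32670

Total seconds to the label: (0 × 3600 + 18 × 60 + 9) = 1089.
Frame index = 1089 × 30 + 0 = 32670.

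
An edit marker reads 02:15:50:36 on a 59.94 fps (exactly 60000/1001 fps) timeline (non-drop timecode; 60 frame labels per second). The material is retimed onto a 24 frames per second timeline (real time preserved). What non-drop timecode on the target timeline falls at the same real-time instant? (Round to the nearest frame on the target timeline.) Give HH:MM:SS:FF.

02:15:58:18

Source frame index: (2×3600 + 15×60 + 50) × 60 + 36 = 489036.
Real time: 489036 / (60000/1001) = 40793753/5000 s.
Target frame: (40793753/5000) × (24) = 122381259/625 ≈ 195810.014 → 195810.
At 24 labels/s: frame 195810 → 02:15:58:18.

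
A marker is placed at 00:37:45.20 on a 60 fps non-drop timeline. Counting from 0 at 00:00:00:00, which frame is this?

Total seconds to the label: (0 × 3600 + 37 × 60 + 45) = 2265.
Frame index = 2265 × 60 + 20 = 135920.

frame 135920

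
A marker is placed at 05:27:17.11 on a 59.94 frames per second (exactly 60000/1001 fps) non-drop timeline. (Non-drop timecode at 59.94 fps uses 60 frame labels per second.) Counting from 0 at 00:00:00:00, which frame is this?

frame 1178231

Total seconds to the label: (5 × 3600 + 27 × 60 + 17) = 19637.
Frame index = 19637 × 60 + 11 = 1178231.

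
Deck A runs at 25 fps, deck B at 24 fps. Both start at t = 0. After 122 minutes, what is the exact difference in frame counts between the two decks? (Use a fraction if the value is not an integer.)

122 min = 7320 s.
A emits 25 × 7320 = 183000 frames; B emits 24 × 7320 = 175680.
Difference = 7320 frames; B is behind A.

7320 frames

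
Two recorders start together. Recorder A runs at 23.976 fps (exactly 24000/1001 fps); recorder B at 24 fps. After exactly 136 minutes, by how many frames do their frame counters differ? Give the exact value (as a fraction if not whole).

136 min = 8160 s.
A emits 24000/1001 × 8160 = 195840000/1001 frames; B emits 24 × 8160 = 195840.
Difference = 195840/1001 frames (≈ 195.6444); B is ahead of A.

195840/1001 frames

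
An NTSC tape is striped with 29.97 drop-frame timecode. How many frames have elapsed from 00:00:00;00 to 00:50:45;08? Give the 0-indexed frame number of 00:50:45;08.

Complete 10-minute blocks: 5, each 17982 frames → 89910.
Remaining 0 whole minutes in the current block: 0 frames.
Within the current minute: 45 × 30 + 8 = 1358. Total = 89910 + 0 + 1358 = 91268.

91268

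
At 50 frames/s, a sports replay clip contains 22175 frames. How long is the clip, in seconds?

443.5 seconds

Running time = 22175 / (50) = 443.5 s.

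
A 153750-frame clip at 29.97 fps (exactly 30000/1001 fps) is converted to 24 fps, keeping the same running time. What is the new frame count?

Target frames = source frames × (target rate / source rate) = 153750 × (24)/(30000/1001) = 153750 × 1001/1250 = 123123.

123123 frames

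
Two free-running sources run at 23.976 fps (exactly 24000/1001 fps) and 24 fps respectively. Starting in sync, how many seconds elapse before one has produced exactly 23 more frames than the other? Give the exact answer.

23023/24 seconds

The gap grows by |24 − 24000/1001| = 24/1001 frames per second.
Time for a 23-frame gap: 23 ÷ (24/1001) = 23023/24 s.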